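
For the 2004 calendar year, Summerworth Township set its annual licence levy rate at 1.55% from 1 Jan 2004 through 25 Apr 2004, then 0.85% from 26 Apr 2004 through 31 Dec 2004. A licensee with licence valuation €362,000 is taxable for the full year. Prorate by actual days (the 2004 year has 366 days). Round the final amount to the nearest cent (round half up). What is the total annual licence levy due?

€3,880.13

1 Jan – 25 Apr 2004: 116 days at 1.55% → €362,000 × 1.55% × 116/366 = €1,778.3497
26 Apr – 31 Dec 2004: 250 days at 0.85% → €362,000 × 0.85% × 250/366 = €2,101.7760
Total = €3,880.1257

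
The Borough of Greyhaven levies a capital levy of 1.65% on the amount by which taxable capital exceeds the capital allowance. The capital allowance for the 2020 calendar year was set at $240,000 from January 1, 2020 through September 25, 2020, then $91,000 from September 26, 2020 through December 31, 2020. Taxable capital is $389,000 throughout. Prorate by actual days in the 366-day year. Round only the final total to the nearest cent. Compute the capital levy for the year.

$3,110.07

January 1 – September 25, 2020: 269 days, exemption $240,000 → ($389,000 − $240,000) × 1.65% × 269/366 = $1,806.9303
September 26 – December 31, 2020: 97 days, exemption $91,000 → ($389,000 − $91,000) × 1.65% × 97/366 = $1,303.1393
Total = $3,110.0697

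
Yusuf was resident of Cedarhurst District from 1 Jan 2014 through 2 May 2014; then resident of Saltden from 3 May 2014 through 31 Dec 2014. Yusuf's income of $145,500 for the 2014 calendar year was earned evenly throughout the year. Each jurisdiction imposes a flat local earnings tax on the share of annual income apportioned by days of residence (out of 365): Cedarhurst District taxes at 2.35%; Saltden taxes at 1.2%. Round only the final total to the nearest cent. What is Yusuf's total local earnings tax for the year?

Cedarhurst District, 1 Jan – 2 May 2014: 122 days → $145,500 × 2.35% × 122/365 = $1,142.8726
Saltden, 3 May – 31 Dec 2014: 243 days → $145,500 × 1.2% × 243/365 = $1,162.4055
Total = $2,305.2781

$2,305.28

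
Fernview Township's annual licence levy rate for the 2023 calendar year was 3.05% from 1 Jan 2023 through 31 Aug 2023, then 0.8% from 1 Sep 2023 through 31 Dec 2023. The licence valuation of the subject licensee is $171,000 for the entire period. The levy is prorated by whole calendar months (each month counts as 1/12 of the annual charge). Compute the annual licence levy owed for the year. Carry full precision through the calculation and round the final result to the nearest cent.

1 Jan – 31 Aug 2023: 8 months at 3.05% → $171,000 × 3.05% × 8/12 = $3,477.0000
1 Sep – 31 Dec 2023: 4 months at 0.8% → $171,000 × 0.8% × 4/12 = $456.0000
Total = $3,933.0000

$3,933.00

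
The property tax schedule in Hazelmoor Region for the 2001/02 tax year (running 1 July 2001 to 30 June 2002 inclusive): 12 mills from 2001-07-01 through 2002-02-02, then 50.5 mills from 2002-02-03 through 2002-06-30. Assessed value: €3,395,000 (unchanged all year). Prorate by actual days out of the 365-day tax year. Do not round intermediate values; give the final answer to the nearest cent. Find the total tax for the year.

€93,739.21

2001-07-01 to 2002-02-02: 217 days at 12 mills → €3,395,000 × 1.2% × 217/365 = €24,220.7671
2002-02-03 to 2002-06-30: 148 days at 50.5 mills → €3,395,000 × 5.05% × 148/365 = €69,518.4384
Total = €93,739.2055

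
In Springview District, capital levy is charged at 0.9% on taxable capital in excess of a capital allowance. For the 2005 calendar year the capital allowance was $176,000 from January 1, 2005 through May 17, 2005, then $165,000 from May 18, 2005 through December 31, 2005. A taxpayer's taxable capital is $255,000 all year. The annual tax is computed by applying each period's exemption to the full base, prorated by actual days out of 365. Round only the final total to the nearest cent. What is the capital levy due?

January 1 – May 17, 2005: 137 days, exemption $176,000 → ($255,000 − $176,000) × 0.9% × 137/365 = $266.8685
May 18 – December 31, 2005: 228 days, exemption $165,000 → ($255,000 − $165,000) × 0.9% × 228/365 = $505.9726
Total = $772.8411

$772.84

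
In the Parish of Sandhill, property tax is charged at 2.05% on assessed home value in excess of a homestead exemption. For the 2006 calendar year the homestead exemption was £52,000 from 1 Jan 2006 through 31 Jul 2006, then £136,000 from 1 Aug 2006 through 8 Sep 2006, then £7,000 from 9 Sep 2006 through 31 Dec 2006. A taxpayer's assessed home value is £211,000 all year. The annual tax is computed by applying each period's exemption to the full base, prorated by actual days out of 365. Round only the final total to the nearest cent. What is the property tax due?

1 Jan – 31 Jul 2006: 212 days, exemption £52,000 → (£211,000 − £52,000) × 2.05% × 212/365 = £1,893.1890
1 Aug – 8 Sep 2006: 39 days, exemption £136,000 → (£211,000 − £136,000) × 2.05% × 39/365 = £164.2808
9 Sep – 31 Dec 2006: 114 days, exemption £7,000 → (£211,000 − £7,000) × 2.05% × 114/365 = £1,306.1589
Total = £3,363.6288

£3,363.63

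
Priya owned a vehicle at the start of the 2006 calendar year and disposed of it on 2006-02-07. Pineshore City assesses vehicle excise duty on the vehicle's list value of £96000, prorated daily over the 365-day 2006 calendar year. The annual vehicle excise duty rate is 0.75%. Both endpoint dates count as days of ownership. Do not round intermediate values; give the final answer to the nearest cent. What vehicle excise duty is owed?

Days held (2006-01-01 to 2006-02-07): 38 out of 365
Tax = £96000 × 0.75% × 38/365 = £74.9589

£74.96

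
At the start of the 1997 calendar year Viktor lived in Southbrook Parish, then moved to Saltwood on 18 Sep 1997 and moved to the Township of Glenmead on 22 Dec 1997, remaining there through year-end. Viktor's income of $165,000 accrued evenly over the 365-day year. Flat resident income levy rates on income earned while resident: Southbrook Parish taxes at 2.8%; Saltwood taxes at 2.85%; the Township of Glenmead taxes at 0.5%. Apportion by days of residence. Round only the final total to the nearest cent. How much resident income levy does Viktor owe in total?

$4,537.50

Southbrook Parish, 1 Jan – 17 Sep 1997: 260 days → $165,000 × 2.8% × 260/365 = $3,290.9589
Saltwood, 18 Sep – 21 Dec 1997: 95 days → $165,000 × 2.85% × 95/365 = $1,223.9384
The Township of Glenmead, 22 Dec – 31 Dec 1997: 10 days → $165,000 × 0.5% × 10/365 = $22.6027
Total = $4,537.5000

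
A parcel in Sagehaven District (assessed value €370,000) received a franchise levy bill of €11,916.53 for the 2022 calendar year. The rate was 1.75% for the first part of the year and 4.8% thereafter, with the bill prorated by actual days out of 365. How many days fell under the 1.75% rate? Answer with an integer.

Let d = days at the first rate; then 365 − d days at the second rate.
€370,000 × [1.75%·d + 4.8%·(365−d)] / 365 = €11,916.53
Solving gives d = 189, so the new rate took effect on July 9, 2022.

189 days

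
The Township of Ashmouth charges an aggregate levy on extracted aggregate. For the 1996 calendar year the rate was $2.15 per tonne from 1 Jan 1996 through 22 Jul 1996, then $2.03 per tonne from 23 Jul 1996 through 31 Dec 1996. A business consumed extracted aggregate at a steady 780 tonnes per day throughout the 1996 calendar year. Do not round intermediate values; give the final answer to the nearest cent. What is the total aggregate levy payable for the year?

$598,618.80

1 Jan – 22 Jul 1996: 204 days × 780 tonnes/day = 159,120 tonnes at $2.15/tonne → $342,108.00
23 Jul – 31 Dec 1996: 162 days × 780 tonnes/day = 126,360 tonnes at $2.03/tonne → $256,510.80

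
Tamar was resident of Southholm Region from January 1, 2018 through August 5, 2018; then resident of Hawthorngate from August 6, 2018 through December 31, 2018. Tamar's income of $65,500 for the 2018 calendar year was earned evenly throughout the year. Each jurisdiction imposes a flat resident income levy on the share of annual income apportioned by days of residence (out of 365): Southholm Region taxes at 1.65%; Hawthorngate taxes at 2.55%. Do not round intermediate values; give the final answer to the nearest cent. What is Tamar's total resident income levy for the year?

Southholm Region, January 1 – August 5, 2018: 217 days → $65,500 × 1.65% × 217/365 = $642.5281
Hawthorngate, August 6 – December 31, 2018: 148 days → $65,500 × 2.55% × 148/365 = $677.2521
Total = $1,319.7801

$1,319.78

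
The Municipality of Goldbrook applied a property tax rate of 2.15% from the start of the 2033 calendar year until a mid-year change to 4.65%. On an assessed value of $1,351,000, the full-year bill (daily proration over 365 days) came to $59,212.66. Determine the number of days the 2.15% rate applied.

39 days

Let d = days at the first rate; then 365 − d days at the second rate.
$1,351,000 × [2.15%·d + 4.65%·(365−d)] / 365 = $59,212.66
Solving gives d = 39, so the new rate took effect on February 9, 2033.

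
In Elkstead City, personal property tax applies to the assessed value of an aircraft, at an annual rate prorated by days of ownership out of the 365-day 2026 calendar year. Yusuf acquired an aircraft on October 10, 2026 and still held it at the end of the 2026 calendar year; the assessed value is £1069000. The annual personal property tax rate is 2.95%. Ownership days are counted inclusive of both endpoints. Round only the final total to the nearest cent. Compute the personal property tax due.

£7171.09

Days held (October 10 – December 31, 2026): 83 out of 365
Tax = £1069000 × 2.95% × 83/365 = £7171.0863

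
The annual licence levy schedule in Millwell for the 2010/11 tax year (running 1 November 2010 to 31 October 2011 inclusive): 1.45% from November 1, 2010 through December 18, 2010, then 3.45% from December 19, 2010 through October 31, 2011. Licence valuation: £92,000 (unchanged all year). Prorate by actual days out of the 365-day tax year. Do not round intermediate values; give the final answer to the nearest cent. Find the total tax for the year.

£2,932.03

November 1 – December 18, 2010: 48 days at 1.45% → £92,000 × 1.45% × 48/365 = £175.4301
December 19, 2010 – October 31, 2011: 317 days at 3.45% → £92,000 × 3.45% × 317/365 = £2,756.5973
Total = £2,932.0274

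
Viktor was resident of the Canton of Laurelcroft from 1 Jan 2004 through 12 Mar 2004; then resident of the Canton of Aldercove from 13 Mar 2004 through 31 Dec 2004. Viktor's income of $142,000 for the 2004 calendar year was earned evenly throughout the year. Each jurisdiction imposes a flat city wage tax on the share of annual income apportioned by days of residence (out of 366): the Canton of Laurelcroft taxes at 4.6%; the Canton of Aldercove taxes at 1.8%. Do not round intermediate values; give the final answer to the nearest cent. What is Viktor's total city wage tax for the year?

The Canton of Laurelcroft, 1 Jan – 12 Mar 2004: 72 days → $142,000 × 4.6% × 72/366 = $1,284.9836
The Canton of Aldercove, 13 Mar – 31 Dec 2004: 294 days → $142,000 × 1.8% × 294/366 = $2,053.1803
Total = $3,338.1639

$3,338.16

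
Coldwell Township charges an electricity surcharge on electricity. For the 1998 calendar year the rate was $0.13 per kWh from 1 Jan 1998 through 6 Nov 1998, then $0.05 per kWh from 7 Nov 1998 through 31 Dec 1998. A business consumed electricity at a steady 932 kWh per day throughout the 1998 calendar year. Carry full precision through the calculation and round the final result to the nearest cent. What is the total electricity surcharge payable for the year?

1 Jan – 6 Nov 1998: 310 days × 932 kWh/day = 288,920 kWh at $0.13/kWh → $37,559.60
7 Nov – 31 Dec 1998: 55 days × 932 kWh/day = 51,260 kWh at $0.05/kWh → $2,563.00

$40,122.60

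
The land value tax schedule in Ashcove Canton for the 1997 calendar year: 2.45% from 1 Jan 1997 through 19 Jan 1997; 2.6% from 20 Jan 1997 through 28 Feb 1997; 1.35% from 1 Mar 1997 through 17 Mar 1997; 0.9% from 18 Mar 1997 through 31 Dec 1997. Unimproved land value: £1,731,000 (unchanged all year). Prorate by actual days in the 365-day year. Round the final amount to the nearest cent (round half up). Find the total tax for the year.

1 Jan – 19 Jan 1997: 19 days at 2.45% → £1,731,000 × 2.45% × 19/365 = £2,207.6178
20 Jan – 28 Feb 1997: 40 days at 2.6% → £1,731,000 × 2.6% × 40/365 = £4,932.1644
1 Mar – 17 Mar 1997: 17 days at 1.35% → £1,731,000 × 1.35% × 17/365 = £1,088.3959
18 Mar – 31 Dec 1997: 289 days at 0.9% → £1,731,000 × 0.9% × 289/365 = £12,335.1534
Total = £20,563.3315

£20,563.33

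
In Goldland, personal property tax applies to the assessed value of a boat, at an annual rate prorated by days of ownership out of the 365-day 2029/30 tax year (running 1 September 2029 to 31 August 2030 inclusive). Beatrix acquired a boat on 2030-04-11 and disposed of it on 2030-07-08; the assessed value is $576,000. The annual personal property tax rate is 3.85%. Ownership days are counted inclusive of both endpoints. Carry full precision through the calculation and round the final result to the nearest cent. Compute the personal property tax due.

Days held (2030-04-11 to 2030-07-08): 89 out of 365
Tax = $576,000 × 3.85% × 89/365 = $5,407.2986

$5,407.30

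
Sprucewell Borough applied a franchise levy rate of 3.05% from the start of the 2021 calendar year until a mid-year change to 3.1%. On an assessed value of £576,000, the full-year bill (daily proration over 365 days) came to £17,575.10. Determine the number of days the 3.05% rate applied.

356 days

Let d = days at the first rate; then 365 − d days at the second rate.
£576,000 × [3.05%·d + 3.1%·(365−d)] / 365 = £17,575.10
Solving gives d = 356, so the new rate took effect on 23 Dec 2021.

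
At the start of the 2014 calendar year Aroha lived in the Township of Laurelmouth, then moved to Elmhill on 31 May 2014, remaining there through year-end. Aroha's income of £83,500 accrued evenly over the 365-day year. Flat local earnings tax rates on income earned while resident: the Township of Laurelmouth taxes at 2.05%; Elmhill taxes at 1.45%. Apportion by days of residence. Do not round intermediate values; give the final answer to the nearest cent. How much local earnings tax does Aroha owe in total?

£1,416.64

The Township of Laurelmouth, 1 January – 30 May 2014: 150 days → £83,500 × 2.05% × 150/365 = £703.4589
Elmhill, 31 May – 31 December 2014: 215 days → £83,500 × 1.45% × 215/365 = £713.1815
Total = £1,416.6404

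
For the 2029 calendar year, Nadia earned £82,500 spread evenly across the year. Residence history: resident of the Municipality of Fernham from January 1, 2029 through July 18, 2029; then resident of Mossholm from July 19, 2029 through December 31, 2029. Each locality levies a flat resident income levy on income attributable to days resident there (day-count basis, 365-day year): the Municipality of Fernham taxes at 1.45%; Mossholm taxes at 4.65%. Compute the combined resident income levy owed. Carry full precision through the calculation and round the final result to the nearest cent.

£2,396.91

The Municipality of Fernham, January 1 – July 18, 2029: 199 days → £82,500 × 1.45% × 199/365 = £652.2021
Mossholm, July 19 – December 31, 2029: 166 days → £82,500 × 4.65% × 166/365 = £1,744.7055
Total = £2,396.9075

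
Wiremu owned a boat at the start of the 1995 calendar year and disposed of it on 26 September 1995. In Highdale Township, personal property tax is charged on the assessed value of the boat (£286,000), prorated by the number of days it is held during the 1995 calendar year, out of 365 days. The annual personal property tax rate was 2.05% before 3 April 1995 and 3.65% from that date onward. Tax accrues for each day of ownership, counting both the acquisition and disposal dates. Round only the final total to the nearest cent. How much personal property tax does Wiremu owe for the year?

£6,540.00

1 January – 2 April 1995: 92 days at 2.05% → £286,000 × 2.05% × 92/365 = £1,477.7973
3 April – 26 September 1995: 177 days at 3.65% → £286,000 × 3.65% × 177/365 = £5,062.2000
Total = £6,539.9973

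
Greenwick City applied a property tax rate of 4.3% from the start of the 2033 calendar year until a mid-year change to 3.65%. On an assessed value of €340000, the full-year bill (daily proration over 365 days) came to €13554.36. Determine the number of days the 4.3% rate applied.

189 days

Let d = days at the first rate; then 365 − d days at the second rate.
€340000 × [4.3%·d + 3.65%·(365−d)] / 365 = €13554.36
Solving gives d = 189, so the new rate took effect on 9 July 2033.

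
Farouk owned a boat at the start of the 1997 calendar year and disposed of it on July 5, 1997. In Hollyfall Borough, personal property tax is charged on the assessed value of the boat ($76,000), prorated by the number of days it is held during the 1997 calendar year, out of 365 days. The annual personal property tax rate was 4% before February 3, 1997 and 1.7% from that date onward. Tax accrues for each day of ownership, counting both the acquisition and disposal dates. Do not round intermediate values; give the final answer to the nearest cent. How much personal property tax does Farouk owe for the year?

January 1 – February 2, 1997: 33 days at 4% → $76,000 × 4% × 33/365 = $274.8493
February 3 – July 5, 1997: 153 days at 1.7% → $76,000 × 1.7% × 153/365 = $541.5781
Total = $816.4274

$816.43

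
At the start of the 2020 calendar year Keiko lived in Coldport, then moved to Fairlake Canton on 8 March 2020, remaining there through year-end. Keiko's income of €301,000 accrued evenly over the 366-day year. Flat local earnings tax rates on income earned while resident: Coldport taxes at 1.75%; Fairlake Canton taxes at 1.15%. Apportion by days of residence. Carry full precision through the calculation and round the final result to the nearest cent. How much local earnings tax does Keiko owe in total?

Coldport, 1 January – 7 March 2020: 67 days → €301,000 × 1.75% × 67/366 = €964.2691
Fairlake Canton, 8 March – 31 December 2020: 299 days → €301,000 × 1.15% × 299/366 = €2,827.8374
Total = €3,792.1066

€3,792.11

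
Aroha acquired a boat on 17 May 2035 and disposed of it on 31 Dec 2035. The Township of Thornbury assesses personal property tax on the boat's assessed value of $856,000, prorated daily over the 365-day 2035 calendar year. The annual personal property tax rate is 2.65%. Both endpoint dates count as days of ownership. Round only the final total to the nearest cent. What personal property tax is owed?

$14,231.88

Days held (17 May – 31 Dec 2035): 229 out of 365
Tax = $856,000 × 2.65% × 229/365 = $14,231.8795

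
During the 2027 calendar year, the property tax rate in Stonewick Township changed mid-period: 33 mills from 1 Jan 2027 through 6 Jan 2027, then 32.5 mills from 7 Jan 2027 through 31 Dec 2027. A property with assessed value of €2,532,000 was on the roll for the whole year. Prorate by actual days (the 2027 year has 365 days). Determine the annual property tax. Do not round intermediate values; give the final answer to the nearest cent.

€82,310.81

1 Jan – 6 Jan 2027: 6 days at 33 mills → €2,532,000 × 3.3% × 6/365 = €1,373.5233
7 Jan – 31 Dec 2027: 359 days at 32.5 mills → €2,532,000 × 3.25% × 359/365 = €80,937.2877
Total = €82,310.8110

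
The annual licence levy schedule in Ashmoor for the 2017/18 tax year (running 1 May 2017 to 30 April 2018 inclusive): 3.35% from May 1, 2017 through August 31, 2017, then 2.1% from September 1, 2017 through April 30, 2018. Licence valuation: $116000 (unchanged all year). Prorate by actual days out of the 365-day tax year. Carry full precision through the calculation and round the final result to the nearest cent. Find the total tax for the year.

$2924.63

May 1 – August 31, 2017: 123 days at 3.35% → $116000 × 3.35% × 123/365 = $1309.5288
September 1, 2017 – April 30, 2018: 242 days at 2.1% → $116000 × 2.1% × 242/365 = $1615.1014
Total = $2924.6301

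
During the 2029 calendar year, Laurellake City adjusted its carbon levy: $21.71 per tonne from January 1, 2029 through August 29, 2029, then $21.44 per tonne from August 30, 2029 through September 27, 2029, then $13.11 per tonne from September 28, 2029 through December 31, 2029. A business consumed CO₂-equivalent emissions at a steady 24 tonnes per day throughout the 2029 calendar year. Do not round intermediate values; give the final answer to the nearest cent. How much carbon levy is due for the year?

January 1 – August 29, 2029: 241 days × 24 tonnes/day = 5,784 tonnes at $21.71/tonne → $125,570.64
August 30 – September 27, 2029: 29 days × 24 tonnes/day = 696 tonnes at $21.44/tonne → $14,922.24
September 28 – December 31, 2029: 95 days × 24 tonnes/day = 2,280 tonnes at $13.11/tonne → $29,890.80

$170,383.68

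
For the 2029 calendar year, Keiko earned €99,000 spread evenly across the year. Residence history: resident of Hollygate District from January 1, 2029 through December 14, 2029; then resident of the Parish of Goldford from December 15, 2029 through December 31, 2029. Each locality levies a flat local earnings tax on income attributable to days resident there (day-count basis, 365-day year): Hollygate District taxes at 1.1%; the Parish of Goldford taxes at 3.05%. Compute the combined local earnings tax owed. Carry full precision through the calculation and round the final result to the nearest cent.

Hollygate District, January 1 – December 14, 2029: 348 days → €99,000 × 1.1% × 348/365 = €1,038.2795
The Parish of Goldford, December 15 – December 31, 2029: 17 days → €99,000 × 3.05% × 17/365 = €140.6342
Total = €1,178.9137

€1,178.91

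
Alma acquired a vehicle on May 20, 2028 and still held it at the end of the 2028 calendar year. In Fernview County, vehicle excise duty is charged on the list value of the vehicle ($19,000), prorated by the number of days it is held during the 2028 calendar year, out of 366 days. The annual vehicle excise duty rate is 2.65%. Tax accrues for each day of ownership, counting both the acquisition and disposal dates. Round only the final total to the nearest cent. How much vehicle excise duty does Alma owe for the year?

$310.90

Days held (May 20 – December 31, 2028): 226 out of 366
Tax = $19,000 × 2.65% × 226/366 = $310.9044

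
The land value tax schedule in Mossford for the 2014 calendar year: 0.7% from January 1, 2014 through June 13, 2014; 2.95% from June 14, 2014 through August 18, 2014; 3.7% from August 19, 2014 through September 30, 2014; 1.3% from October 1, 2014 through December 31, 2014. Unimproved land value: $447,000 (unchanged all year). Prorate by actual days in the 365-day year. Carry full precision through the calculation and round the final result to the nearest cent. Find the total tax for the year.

January 1 – June 13, 2014: 164 days at 0.7% → $447,000 × 0.7% × 164/365 = $1,405.9068
June 14 – August 18, 2014: 66 days at 2.95% → $447,000 × 2.95% × 66/365 = $2,384.4082
August 19 – September 30, 2014: 43 days at 3.7% → $447,000 × 3.7% × 43/365 = $1,948.4301
October 1 – December 31, 2014: 92 days at 1.3% → $447,000 × 1.3% × 92/365 = $1,464.6904
Total = $7,203.4356

$7,203.44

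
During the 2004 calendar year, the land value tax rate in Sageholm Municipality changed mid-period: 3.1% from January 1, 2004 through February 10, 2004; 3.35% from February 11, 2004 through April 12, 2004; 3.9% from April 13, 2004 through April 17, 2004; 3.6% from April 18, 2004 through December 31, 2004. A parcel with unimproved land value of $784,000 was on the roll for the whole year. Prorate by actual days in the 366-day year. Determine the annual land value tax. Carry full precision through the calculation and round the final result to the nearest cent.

$27,484.98

January 1 – February 10, 2004: 41 days at 3.1% → $784,000 × 3.1% × 41/366 = $2,722.5792
February 11 – April 12, 2004: 62 days at 3.35% → $784,000 × 3.35% × 62/366 = $4,449.0929
April 13 – April 17, 2004: 5 days at 3.9% → $784,000 × 3.9% × 5/366 = $417.7049
April 18 – December 31, 2004: 258 days at 3.6% → $784,000 × 3.6% × 258/366 = $19,895.6066
Total = $27,484.9836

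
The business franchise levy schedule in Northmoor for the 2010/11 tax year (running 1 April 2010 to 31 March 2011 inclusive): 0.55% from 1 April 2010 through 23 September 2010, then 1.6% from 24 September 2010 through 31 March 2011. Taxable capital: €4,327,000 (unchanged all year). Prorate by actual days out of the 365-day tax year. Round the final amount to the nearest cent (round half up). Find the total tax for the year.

€47,324.34

1 April – 23 September 2010: 176 days at 0.55% → €4,327,000 × 0.55% × 176/365 = €11,475.4411
24 September 2010 – 31 March 2011: 189 days at 1.6% → €4,327,000 × 1.6% × 189/365 = €35,848.8986
Total = €47,324.3397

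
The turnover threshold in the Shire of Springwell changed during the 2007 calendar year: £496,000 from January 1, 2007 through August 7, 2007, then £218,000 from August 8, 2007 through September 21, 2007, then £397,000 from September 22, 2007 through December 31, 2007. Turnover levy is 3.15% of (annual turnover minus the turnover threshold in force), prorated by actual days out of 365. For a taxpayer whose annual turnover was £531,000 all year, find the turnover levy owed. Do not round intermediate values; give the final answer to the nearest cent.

January 1 – August 7, 2007: 219 days, exemption £496,000 → (£531,000 − £496,000) × 3.15% × 219/365 = £661.5000
August 8 – September 21, 2007: 45 days, exemption £218,000 → (£531,000 − £218,000) × 3.15% × 45/365 = £1,215.5548
September 22 – December 31, 2007: 101 days, exemption £397,000 → (£531,000 − £397,000) × 3.15% × 101/365 = £1,168.0027
Total = £3,045.0575

£3,045.06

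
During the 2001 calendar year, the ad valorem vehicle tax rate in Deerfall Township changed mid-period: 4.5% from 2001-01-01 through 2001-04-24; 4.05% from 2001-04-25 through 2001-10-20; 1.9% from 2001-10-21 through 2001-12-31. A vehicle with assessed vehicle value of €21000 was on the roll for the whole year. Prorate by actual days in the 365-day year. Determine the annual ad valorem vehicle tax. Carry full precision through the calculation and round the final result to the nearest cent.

€790.95

2001-01-01 to 2001-04-24: 114 days at 4.5% → €21000 × 4.5% × 114/365 = €295.1507
2001-04-25 to 2001-10-20: 179 days at 4.05% → €21000 × 4.05% × 179/365 = €417.0945
2001-10-21 to 2001-12-31: 72 days at 1.9% → €21000 × 1.9% × 72/365 = €78.7068
Total = €790.9521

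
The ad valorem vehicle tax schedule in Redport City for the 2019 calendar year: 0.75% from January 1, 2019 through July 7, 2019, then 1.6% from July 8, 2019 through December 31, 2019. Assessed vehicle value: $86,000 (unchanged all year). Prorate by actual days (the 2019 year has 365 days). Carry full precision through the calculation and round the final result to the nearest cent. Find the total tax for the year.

$999.48

January 1 – July 7, 2019: 188 days at 0.75% → $86,000 × 0.75% × 188/365 = $332.2192
July 8 – December 31, 2019: 177 days at 1.6% → $86,000 × 1.6% × 177/365 = $667.2658
Total = $999.4849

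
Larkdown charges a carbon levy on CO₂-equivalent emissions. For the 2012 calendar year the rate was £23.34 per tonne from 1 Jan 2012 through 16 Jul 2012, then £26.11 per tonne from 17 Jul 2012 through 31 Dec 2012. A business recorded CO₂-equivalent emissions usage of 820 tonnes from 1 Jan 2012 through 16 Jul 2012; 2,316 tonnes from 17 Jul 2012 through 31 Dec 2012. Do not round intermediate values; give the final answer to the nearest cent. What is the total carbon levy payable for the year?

£79609.56

1 Jan – 16 Jul 2012: 820 tonnes at £23.34/tonne → £19138.80
17 Jul – 31 Dec 2012: 2,316 tonnes at £26.11/tonne → £60470.76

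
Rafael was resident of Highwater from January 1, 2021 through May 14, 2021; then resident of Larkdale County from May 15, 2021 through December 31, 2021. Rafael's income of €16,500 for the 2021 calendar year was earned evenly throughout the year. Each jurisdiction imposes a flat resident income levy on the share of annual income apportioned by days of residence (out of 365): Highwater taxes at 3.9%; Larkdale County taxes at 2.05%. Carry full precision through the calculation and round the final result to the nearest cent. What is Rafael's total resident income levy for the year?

€450.31

Highwater, January 1 – May 14, 2021: 134 days → €16,500 × 3.9% × 134/365 = €236.2438
Larkdale County, May 15 – December 31, 2021: 231 days → €16,500 × 2.05% × 231/365 = €214.0705
Total = €450.3144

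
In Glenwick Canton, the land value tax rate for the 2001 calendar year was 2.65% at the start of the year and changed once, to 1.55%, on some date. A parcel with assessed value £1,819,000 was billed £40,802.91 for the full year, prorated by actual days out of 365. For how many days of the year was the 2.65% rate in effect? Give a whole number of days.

230 days

Let d = days at the first rate; then 365 − d days at the second rate.
£1,819,000 × [2.65%·d + 1.55%·(365−d)] / 365 = £40,802.91
Solving gives d = 230, so the new rate took effect on 19 August 2001.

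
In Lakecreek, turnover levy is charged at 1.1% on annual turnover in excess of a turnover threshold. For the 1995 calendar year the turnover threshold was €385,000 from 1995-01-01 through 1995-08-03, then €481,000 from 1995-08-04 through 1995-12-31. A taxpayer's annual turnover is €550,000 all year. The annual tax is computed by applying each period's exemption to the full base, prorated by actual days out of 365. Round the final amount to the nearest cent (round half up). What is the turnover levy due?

€1,381.03

1995-01-01 to 1995-08-03: 215 days, exemption €385,000 → (€550,000 − €385,000) × 1.1% × 215/365 = €1,069.1096
1995-08-04 to 1995-12-31: 150 days, exemption €481,000 → (€550,000 − €481,000) × 1.1% × 150/365 = €311.9178
Total = €1,381.0274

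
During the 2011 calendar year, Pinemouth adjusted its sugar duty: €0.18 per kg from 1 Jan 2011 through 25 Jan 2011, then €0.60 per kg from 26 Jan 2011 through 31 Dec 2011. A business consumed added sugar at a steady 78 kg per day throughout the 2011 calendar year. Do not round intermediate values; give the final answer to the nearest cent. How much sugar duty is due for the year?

1 Jan – 25 Jan 2011: 25 days × 78 kg/day = 1,950 kg at €0.18/kg → €351.00
26 Jan – 31 Dec 2011: 340 days × 78 kg/day = 26,520 kg at €0.60/kg → €15,912.00

€16,263.00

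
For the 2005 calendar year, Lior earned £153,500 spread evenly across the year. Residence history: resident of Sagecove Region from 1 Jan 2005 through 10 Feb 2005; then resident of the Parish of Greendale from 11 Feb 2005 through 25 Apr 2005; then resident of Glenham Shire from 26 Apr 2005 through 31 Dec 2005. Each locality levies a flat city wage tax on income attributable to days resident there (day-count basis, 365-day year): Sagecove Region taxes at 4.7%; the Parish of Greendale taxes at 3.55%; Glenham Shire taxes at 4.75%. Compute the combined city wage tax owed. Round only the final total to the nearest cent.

£6,909.18

Sagecove Region, 1 Jan – 10 Feb 2005: 41 days → £153,500 × 4.7% × 41/365 = £810.3959
The Parish of Greendale, 11 Feb – 25 Apr 2005: 74 days → £153,500 × 3.55% × 74/365 = £1,104.7795
Glenham Shire, 26 Apr – 31 Dec 2005: 250 days → £153,500 × 4.75% × 250/365 = £4,994.0068
Total = £6,909.1822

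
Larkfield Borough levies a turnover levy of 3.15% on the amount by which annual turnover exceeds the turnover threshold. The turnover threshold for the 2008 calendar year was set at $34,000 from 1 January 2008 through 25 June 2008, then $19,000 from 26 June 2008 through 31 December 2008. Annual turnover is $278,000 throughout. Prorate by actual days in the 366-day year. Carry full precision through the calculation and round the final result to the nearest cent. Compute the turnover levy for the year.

$7,930.00

1 January – 25 June 2008: 177 days, exemption $34,000 → ($278,000 − $34,000) × 3.15% × 177/366 = $3,717.0000
26 June – 31 December 2008: 189 days, exemption $19,000 → ($278,000 − $19,000) × 3.15% × 189/366 = $4,212.9959
Total = $7,929.9959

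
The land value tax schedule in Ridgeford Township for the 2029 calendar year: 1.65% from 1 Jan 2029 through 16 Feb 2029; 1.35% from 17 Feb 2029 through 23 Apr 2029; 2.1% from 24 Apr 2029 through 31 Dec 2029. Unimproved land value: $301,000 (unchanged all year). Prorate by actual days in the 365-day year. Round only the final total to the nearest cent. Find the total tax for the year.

$5,738.38

1 Jan – 16 Feb 2029: 47 days at 1.65% → $301,000 × 1.65% × 47/365 = $639.5219
17 Feb – 23 Apr 2029: 66 days at 1.35% → $301,000 × 1.35% × 66/365 = $734.7699
24 Apr – 31 Dec 2029: 252 days at 2.1% → $301,000 × 2.1% × 252/365 = $4,364.0877
Total = $5,738.3795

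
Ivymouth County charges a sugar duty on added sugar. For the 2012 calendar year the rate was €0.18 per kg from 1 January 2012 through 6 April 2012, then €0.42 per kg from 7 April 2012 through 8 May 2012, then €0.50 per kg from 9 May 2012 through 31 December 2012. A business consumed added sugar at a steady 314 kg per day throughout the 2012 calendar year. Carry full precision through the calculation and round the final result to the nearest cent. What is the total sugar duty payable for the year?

€46,911.60

1 January – 6 April 2012: 97 days × 314 kg/day = 30,458 kg at €0.18/kg → €5,482.44
7 April – 8 May 2012: 32 days × 314 kg/day = 10,048 kg at €0.42/kg → €4,220.16
9 May – 31 December 2012: 237 days × 314 kg/day = 74,418 kg at €0.50/kg → €37,209.00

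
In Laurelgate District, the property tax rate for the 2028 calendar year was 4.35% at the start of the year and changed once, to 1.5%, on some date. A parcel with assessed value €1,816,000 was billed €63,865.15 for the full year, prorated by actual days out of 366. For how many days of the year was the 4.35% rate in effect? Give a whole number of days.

Let d = days at the first rate; then 366 − d days at the second rate.
€1,816,000 × [4.35%·d + 1.5%·(366−d)] / 366 = €63,865.15
Solving gives d = 259, so the new rate took effect on 16 Sep 2028.

259 days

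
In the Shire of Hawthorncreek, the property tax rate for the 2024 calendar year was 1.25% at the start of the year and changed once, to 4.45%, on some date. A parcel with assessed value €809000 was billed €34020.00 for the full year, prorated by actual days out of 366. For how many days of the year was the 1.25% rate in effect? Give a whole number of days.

28 days

Let d = days at the first rate; then 366 − d days at the second rate.
€809000 × [1.25%·d + 4.45%·(366−d)] / 366 = €34020.00
Solving gives d = 28, so the new rate took effect on 29 Jan 2024.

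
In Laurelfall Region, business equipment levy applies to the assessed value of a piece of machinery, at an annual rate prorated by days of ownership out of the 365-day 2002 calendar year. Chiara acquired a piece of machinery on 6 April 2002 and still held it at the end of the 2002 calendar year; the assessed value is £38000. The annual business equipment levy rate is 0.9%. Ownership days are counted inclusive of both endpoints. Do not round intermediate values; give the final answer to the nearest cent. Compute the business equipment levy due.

Days held (6 April – 31 December 2002): 270 out of 365
Tax = £38000 × 0.9% × 270/365 = £252.9863

£252.99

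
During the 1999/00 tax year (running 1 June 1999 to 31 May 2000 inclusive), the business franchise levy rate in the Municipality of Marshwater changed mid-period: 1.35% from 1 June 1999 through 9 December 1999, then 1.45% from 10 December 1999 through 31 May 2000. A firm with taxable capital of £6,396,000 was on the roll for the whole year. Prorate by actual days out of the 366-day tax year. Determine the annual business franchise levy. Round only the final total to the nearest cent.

£89,386.72

1 June – 9 December 1999: 192 days at 1.35% → £6,396,000 × 1.35% × 192/366 = £45,296.2623
10 December 1999 – 31 May 2000: 174 days at 1.45% → £6,396,000 × 1.45% × 174/366 = £44,090.4590
Total = £89,386.7213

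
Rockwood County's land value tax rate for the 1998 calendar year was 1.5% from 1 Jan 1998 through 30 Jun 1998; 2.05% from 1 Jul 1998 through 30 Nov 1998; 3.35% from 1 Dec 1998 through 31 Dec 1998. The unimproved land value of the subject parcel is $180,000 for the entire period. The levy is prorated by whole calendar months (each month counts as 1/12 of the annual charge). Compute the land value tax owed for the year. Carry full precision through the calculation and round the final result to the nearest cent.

$3,390.00

1 Jan – 30 Jun 1998: 6 months at 1.5% → $180,000 × 1.5% × 6/12 = $1,350.0000
1 Jul – 30 Nov 1998: 5 months at 2.05% → $180,000 × 2.05% × 5/12 = $1,537.5000
1 Dec – 31 Dec 1998: 1 month at 3.35% → $180,000 × 3.35% × 1/12 = $502.5000
Total = $3,390.0000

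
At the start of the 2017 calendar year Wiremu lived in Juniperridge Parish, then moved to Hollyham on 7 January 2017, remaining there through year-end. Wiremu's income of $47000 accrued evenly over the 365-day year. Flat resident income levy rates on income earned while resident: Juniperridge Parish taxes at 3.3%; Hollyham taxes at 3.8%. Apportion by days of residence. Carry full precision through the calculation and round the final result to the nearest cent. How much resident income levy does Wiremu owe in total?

$1782.14

Juniperridge Parish, 1 January – 6 January 2017: 6 days → $47000 × 3.3% × 6/365 = $25.4959
Hollyham, 7 January – 31 December 2017: 359 days → $47000 × 3.8% × 359/365 = $1756.6411
Total = $1782.1370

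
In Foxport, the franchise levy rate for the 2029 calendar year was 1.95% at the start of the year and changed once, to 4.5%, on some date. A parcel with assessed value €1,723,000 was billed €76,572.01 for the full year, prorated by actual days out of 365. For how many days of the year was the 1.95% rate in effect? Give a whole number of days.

8 days

Let d = days at the first rate; then 365 − d days at the second rate.
€1,723,000 × [1.95%·d + 4.5%·(365−d)] / 365 = €76,572.01
Solving gives d = 8, so the new rate took effect on 9 January 2029.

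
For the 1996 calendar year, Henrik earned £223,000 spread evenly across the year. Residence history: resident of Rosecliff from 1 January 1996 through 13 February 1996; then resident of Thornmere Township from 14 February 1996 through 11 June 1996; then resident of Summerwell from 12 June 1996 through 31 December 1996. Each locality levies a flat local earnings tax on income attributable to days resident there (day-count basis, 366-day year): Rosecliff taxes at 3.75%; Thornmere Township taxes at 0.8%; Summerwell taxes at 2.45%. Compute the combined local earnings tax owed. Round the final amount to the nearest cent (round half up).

Rosecliff, 1 January – 13 February 1996: 44 days → £223,000 × 3.75% × 44/366 = £1,005.3279
Thornmere Township, 14 February – 11 June 1996: 119 days → £223,000 × 0.8% × 119/366 = £580.0437
Summerwell, 12 June – 31 December 1996: 203 days → £223,000 × 2.45% × 203/366 = £3,030.3019
Total = £4,615.6735

£4,615.67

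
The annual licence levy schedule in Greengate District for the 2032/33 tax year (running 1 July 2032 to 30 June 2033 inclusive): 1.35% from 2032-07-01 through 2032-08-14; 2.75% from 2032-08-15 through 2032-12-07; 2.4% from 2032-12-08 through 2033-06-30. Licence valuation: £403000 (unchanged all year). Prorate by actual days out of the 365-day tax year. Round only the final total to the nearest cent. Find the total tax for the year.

£9594.71

2032-07-01 to 2032-08-14: 45 days at 1.35% → £403000 × 1.35% × 45/365 = £670.7466
2032-08-15 to 2032-12-07: 115 days at 2.75% → £403000 × 2.75% × 115/365 = £3491.7466
2032-12-08 to 2033-06-30: 205 days at 2.4% → £403000 × 2.4% × 205/365 = £5432.2192
Total = £9594.7123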